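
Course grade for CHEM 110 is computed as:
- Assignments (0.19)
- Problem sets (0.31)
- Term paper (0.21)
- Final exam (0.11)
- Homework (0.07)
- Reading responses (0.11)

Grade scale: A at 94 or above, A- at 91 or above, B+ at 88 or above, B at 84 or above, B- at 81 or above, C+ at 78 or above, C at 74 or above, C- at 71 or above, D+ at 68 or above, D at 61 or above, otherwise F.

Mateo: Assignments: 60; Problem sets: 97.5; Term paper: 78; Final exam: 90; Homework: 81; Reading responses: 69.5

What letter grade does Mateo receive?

B-

Weighted total:
  Assignments 60 × 0.19 = 11.4
  Problem sets 97.5 × 0.31 = 30.225
  Term paper 78 × 0.21 = 16.38
  Final exam 90 × 0.11 = 9.9
  Homework 81 × 0.07 = 5.67
  Reading responses 69.5 × 0.11 = 7.645
Sum = 81.22
81.22 is ≥ 81 and < 84 → B-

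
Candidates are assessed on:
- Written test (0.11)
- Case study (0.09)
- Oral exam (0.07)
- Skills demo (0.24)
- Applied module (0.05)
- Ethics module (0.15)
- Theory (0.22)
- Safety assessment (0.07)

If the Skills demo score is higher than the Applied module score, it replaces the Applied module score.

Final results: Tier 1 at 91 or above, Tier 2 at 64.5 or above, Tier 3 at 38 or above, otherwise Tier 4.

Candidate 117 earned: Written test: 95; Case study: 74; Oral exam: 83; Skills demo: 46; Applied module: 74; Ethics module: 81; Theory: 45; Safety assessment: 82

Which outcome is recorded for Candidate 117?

Tier 2

Skills demo (46) ≤ Applied module (74), so Applied module stays at 74.
Weighted total:
  Written test 95 × 0.11 = 10.45
  Case study 74 × 0.09 = 6.66
  Oral exam 83 × 0.07 = 5.81
  Skills demo 46 × 0.24 = 11.04
  Applied module 74 × 0.05 = 3.7
  Ethics module 81 × 0.15 = 12.15
  Theory 45 × 0.22 = 9.9
  Safety assessment 82 × 0.07 = 5.74
Sum = 65.45
65.45 is ≥ 64.5 and < 91 → Tier 2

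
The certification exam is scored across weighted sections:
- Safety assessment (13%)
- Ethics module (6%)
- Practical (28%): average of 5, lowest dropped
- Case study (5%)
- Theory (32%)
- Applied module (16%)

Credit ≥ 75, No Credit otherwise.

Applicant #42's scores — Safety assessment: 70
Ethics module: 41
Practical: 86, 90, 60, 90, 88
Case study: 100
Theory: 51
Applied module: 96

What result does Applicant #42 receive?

No Credit

Practical: drop 60 → average of remaining 4 = 354/4 = 88.5
Weighted total:
  Safety assessment 70 × 0.13 = 9.1
  Ethics module 41 × 0.06 = 2.46
  Practical 88.5 × 0.28 = 24.78
  Case study 100 × 0.05 = 5
  Theory 51 × 0.32 = 16.32
  Applied module 96 × 0.16 = 15.36
Sum = 73.02
73.02 < 75 → No Credit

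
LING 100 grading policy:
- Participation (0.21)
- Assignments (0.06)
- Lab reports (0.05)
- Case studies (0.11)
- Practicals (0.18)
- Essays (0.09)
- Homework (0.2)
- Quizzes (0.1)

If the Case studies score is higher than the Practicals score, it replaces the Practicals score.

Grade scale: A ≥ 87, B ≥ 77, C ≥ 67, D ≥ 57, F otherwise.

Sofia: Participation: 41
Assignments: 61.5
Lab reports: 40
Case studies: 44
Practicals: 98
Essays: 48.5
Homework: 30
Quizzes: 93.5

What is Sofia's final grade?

Case studies (44) ≤ Practicals (98), so Practicals stays at 98.
Weighted total:
  Participation 41 × 0.21 = 8.61
  Assignments 61.5 × 0.06 = 3.69
  Lab reports 40 × 0.05 = 2
  Case studies 44 × 0.11 = 4.84
  Practicals 98 × 0.18 = 17.64
  Essays 48.5 × 0.09 = 4.365
  Homework 30 × 0.2 = 6
  Quizzes 93.5 × 0.1 = 9.35
Sum = 56.495
56.495 < 57 → F

F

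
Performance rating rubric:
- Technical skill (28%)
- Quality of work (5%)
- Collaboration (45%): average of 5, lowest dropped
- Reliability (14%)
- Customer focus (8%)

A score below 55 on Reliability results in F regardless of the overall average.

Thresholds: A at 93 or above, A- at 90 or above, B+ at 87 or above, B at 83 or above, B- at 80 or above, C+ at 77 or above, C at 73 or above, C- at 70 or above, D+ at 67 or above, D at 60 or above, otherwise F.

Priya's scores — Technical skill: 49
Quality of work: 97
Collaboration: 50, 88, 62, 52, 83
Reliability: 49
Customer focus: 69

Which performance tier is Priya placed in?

F

Collaboration: drop 50 → average of remaining 4 = 285/4 = 71.25
Reliability score 49 < 55: minimum not met.
Weighted total:
  Technical skill 49 × 0.28 = 13.72
  Quality of work 97 × 0.05 = 4.85
  Collaboration 71.25 × 0.45 = 32.0625
  Reliability 49 × 0.14 = 6.86
  Customer focus 69 × 0.08 = 5.52
Sum = 63.0125
Because the Reliability minimum was not met, the result is F.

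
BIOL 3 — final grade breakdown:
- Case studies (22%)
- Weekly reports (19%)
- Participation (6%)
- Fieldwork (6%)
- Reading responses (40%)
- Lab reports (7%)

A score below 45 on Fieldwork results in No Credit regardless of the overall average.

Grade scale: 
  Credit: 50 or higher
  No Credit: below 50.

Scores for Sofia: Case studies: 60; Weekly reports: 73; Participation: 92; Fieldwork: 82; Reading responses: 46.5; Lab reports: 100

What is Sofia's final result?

Credit

Fieldwork score 82 ≥ 45: minimum met.
Weighted total:
  Case studies 60 × 0.22 = 13.2
  Weekly reports 73 × 0.19 = 13.87
  Participation 92 × 0.06 = 5.52
  Fieldwork 82 × 0.06 = 4.92
  Reading responses 46.5 × 0.4 = 18.6
  Lab reports 100 × 0.07 = 7
Sum = 63.11
63.11 ≥ 50 → Credit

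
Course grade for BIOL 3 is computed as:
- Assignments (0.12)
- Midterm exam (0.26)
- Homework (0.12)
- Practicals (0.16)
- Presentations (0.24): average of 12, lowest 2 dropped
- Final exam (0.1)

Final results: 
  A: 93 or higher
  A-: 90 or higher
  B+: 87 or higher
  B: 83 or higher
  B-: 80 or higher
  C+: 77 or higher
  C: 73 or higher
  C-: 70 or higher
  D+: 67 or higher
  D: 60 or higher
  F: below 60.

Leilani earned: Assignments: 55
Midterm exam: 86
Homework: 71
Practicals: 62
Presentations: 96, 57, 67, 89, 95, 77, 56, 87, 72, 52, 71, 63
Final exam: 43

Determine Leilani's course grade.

Presentations: drop 52, 56 → average of remaining 10 = 774/10 = 77.4
Weighted total:
  Assignments 55 × 0.12 = 6.6
  Midterm exam 86 × 0.26 = 22.36
  Homework 71 × 0.12 = 8.52
  Practicals 62 × 0.16 = 9.92
  Presentations 77.4 × 0.24 = 18.576
  Final exam 43 × 0.1 = 4.3
Sum = 70.276
70.276 is ≥ 70 and < 73 → C-

C-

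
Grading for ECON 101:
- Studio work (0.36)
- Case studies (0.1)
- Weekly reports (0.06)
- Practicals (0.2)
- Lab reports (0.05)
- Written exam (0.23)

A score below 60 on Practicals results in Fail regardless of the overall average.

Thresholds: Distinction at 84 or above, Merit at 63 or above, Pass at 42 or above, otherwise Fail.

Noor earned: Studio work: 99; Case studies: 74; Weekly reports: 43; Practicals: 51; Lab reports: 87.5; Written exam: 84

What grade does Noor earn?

Practicals score 51 < 60: minimum not met.
Weighted total:
  Studio work 99 × 0.36 = 35.64
  Case studies 74 × 0.1 = 7.4
  Weekly reports 43 × 0.06 = 2.58
  Practicals 51 × 0.2 = 10.2
  Lab reports 87.5 × 0.05 = 4.375
  Written exam 84 × 0.23 = 19.32
Sum = 79.515
Because the Practicals minimum was not met, the result is Fail.

Fail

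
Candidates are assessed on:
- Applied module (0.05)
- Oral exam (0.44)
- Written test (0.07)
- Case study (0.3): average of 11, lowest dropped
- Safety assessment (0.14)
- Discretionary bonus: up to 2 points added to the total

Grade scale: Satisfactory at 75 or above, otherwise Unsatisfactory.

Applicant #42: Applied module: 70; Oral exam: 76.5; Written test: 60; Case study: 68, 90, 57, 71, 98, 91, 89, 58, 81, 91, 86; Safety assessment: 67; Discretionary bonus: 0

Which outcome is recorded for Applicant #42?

Satisfactory

Case study: drop 57 → average of remaining 10 = 823/10 = 82.3
Weighted total:
  Applied module 70 × 0.05 = 3.5
  Oral exam 76.5 × 0.44 = 33.66
  Written test 60 × 0.07 = 4.2
  Case study 82.3 × 0.3 = 24.69
  Safety assessment 67 × 0.14 = 9.38
Sum = 75.43
Discretionary bonus: 75.43 + 0 = 75.43
75.43 ≥ 75 → Satisfactory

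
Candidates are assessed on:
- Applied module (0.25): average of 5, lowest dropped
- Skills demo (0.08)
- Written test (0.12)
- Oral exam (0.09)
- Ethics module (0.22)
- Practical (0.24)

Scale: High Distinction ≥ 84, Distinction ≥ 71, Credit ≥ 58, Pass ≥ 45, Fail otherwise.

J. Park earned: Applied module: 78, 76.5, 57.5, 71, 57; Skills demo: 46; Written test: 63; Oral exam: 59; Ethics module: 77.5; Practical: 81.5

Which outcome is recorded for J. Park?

Credit

Applied module: drop 57 → average of remaining 4 = 283/4 = 70.75
Weighted total:
  Applied module 70.75 × 0.25 = 17.6875
  Skills demo 46 × 0.08 = 3.68
  Written test 63 × 0.12 = 7.56
  Oral exam 59 × 0.09 = 5.31
  Ethics module 77.5 × 0.22 = 17.05
  Practical 81.5 × 0.24 = 19.56
Sum = 70.8475
70.8475 is ≥ 58 and < 71 → Credit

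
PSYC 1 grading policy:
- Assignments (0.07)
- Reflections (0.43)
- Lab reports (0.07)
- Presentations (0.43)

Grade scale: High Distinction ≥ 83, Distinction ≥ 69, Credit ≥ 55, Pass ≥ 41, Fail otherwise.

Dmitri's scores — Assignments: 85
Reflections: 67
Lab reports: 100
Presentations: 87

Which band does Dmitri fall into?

Weighted total:
  Assignments 85 × 0.07 = 5.95
  Reflections 67 × 0.43 = 28.81
  Lab reports 100 × 0.07 = 7
  Presentations 87 × 0.43 = 37.41
Sum = 79.17
79.17 is ≥ 69 and < 83 → Distinction

Distinction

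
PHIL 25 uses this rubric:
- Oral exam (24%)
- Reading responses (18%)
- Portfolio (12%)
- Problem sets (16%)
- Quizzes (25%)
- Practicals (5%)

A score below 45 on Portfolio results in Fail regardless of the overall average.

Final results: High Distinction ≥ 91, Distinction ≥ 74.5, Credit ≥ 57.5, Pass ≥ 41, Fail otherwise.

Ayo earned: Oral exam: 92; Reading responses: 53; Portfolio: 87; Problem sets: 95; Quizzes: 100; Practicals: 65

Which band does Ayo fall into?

Portfolio score 87 ≥ 45: minimum met.
Weighted total:
  Oral exam 92 × 0.24 = 22.08
  Reading responses 53 × 0.18 = 9.54
  Portfolio 87 × 0.12 = 10.44
  Problem sets 95 × 0.16 = 15.2
  Quizzes 100 × 0.25 = 25
  Practicals 65 × 0.05 = 3.25
Sum = 85.51
85.51 is ≥ 74.5 and < 91 → Distinction

Distinction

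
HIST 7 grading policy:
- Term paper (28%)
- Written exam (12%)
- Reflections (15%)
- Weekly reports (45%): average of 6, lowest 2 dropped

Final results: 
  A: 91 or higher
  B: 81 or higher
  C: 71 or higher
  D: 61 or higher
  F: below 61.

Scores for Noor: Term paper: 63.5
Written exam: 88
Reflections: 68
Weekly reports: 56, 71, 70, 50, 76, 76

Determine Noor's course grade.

Weekly reports: drop 50, 56 → average of remaining 4 = 293/4 = 73.25
Weighted total:
  Term paper 63.5 × 0.28 = 17.78
  Written exam 88 × 0.12 = 10.56
  Reflections 68 × 0.15 = 10.2
  Weekly reports 73.25 × 0.45 = 32.9625
Sum = 71.5025
71.5025 is ≥ 71 and < 81 → C

C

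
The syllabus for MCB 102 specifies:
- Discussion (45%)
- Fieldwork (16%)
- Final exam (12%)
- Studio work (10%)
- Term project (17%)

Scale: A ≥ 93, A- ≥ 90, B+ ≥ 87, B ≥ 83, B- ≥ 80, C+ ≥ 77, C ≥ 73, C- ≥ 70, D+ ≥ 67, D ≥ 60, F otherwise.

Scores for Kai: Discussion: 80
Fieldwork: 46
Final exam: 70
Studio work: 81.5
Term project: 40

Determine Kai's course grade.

D

Weighted total:
  Discussion 80 × 0.45 = 36
  Fieldwork 46 × 0.16 = 7.36
  Final exam 70 × 0.12 = 8.4
  Studio work 81.5 × 0.1 = 8.15
  Term project 40 × 0.17 = 6.8
Sum = 66.71
66.71 is ≥ 60 and < 67 → D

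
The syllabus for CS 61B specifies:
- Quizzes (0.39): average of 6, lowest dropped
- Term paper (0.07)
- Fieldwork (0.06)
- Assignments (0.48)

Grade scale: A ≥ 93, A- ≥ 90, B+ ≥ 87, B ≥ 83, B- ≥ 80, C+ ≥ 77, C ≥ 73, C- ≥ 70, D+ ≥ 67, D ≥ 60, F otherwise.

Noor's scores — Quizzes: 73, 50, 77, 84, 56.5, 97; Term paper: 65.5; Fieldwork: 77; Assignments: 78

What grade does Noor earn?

Quizzes: drop 50 → average of remaining 5 = 387.5/5 = 77.5
Weighted total:
  Quizzes 77.5 × 0.39 = 30.225
  Term paper 65.5 × 0.07 = 4.585
  Fieldwork 77 × 0.06 = 4.62
  Assignments 78 × 0.48 = 37.44
Sum = 76.87
76.87 is ≥ 73 and < 77 → C

C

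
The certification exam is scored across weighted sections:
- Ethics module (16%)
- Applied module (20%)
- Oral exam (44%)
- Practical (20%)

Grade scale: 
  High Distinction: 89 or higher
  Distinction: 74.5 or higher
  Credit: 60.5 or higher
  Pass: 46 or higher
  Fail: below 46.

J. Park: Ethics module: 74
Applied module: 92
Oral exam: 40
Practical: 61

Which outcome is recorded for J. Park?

Pass

Weighted total:
  Ethics module 74 × 0.16 = 11.84
  Applied module 92 × 0.2 = 18.4
  Oral exam 40 × 0.44 = 17.6
  Practical 61 × 0.2 = 12.2
Sum = 60.04
60.04 is ≥ 46 and < 60.5 → Pass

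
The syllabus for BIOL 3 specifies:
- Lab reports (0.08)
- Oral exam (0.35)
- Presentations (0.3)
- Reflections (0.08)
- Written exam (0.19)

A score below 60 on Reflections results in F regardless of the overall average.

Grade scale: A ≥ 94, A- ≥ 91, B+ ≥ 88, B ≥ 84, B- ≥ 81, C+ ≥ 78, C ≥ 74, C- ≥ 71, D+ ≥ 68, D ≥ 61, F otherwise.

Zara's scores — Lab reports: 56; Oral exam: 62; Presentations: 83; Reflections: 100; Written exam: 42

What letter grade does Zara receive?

D

Reflections score 100 ≥ 60: minimum met.
Weighted total:
  Lab reports 56 × 0.08 = 4.48
  Oral exam 62 × 0.35 = 21.7
  Presentations 83 × 0.3 = 24.9
  Reflections 100 × 0.08 = 8
  Written exam 42 × 0.19 = 7.98
Sum = 67.06
67.06 is ≥ 61 and < 68 → D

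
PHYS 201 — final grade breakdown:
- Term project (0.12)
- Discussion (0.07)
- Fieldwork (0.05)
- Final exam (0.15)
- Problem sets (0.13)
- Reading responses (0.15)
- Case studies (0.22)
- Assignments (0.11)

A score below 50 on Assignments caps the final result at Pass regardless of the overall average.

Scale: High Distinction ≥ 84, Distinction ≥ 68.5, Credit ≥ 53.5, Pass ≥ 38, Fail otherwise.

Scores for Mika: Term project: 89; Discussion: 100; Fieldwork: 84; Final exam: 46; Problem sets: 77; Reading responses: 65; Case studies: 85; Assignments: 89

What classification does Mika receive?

Distinction

Assignments score 89 ≥ 50: minimum met.
Weighted total:
  Term project 89 × 0.12 = 10.68
  Discussion 100 × 0.07 = 7
  Fieldwork 84 × 0.05 = 4.2
  Final exam 46 × 0.15 = 6.9
  Problem sets 77 × 0.13 = 10.01
  Reading responses 65 × 0.15 = 9.75
  Case studies 85 × 0.22 = 18.7
  Assignments 89 × 0.11 = 9.79
Sum = 77.03
77.03 is ≥ 68.5 and < 84 → Distinction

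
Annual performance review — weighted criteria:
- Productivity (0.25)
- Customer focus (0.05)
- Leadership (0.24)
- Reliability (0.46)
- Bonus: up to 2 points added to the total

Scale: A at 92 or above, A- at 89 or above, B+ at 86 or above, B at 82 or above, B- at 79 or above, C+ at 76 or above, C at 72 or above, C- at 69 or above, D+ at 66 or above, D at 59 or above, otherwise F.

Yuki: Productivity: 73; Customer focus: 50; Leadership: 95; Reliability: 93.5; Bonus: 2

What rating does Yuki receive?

B+

Weighted total:
  Productivity 73 × 0.25 = 18.25
  Customer focus 50 × 0.05 = 2.5
  Leadership 95 × 0.24 = 22.8
  Reliability 93.5 × 0.46 = 43.01
Sum = 86.56
Bonus: 86.56 + 2 = 88.56
88.56 is ≥ 86 and < 89 → B+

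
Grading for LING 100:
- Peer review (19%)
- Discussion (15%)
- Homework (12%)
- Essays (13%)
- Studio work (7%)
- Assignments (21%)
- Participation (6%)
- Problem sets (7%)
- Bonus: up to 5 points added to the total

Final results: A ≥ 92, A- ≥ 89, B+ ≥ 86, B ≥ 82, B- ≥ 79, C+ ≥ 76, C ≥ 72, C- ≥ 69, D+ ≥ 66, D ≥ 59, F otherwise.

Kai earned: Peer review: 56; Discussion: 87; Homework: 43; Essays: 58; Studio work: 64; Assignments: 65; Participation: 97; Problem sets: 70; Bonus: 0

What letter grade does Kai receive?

Weighted total:
  Peer review 56 × 0.19 = 10.64
  Discussion 87 × 0.15 = 13.05
  Homework 43 × 0.12 = 5.16
  Essays 58 × 0.13 = 7.54
  Studio work 64 × 0.07 = 4.48
  Assignments 65 × 0.21 = 13.65
  Participation 97 × 0.06 = 5.82
  Problem sets 70 × 0.07 = 4.9
Sum = 65.24
Bonus: 65.24 + 0 = 65.24
65.24 is ≥ 59 and < 66 → D

D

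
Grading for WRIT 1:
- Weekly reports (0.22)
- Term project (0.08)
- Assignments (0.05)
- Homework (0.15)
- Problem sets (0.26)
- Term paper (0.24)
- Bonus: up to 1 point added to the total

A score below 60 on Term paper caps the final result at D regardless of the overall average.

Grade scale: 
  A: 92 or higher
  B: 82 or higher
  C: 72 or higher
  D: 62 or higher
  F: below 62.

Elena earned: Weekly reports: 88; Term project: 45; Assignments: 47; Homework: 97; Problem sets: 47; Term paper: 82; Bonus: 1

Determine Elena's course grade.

C

Term paper score 82 ≥ 60: minimum met.
Weighted total:
  Weekly reports 88 × 0.22 = 19.36
  Term project 45 × 0.08 = 3.6
  Assignments 47 × 0.05 = 2.35
  Homework 97 × 0.15 = 14.55
  Problem sets 47 × 0.26 = 12.22
  Term paper 82 × 0.24 = 19.68
Sum = 71.76
Bonus: 71.76 + 1 = 72.76
72.76 is ≥ 72 and < 82 → C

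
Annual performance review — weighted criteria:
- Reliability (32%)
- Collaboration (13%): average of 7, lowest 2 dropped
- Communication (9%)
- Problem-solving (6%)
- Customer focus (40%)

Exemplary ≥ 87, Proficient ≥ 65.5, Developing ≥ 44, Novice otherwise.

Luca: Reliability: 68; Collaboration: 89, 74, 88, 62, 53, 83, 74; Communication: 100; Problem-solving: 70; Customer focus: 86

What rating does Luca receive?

Collaboration: drop 53, 62 → average of remaining 5 = 408/5 = 81.6
Weighted total:
  Reliability 68 × 0.32 = 21.76
  Collaboration 81.6 × 0.13 = 10.608
  Communication 100 × 0.09 = 9
  Problem-solving 70 × 0.06 = 4.2
  Customer focus 86 × 0.4 = 34.4
Sum = 79.968
79.968 is ≥ 65.5 and < 87 → Proficient

Proficient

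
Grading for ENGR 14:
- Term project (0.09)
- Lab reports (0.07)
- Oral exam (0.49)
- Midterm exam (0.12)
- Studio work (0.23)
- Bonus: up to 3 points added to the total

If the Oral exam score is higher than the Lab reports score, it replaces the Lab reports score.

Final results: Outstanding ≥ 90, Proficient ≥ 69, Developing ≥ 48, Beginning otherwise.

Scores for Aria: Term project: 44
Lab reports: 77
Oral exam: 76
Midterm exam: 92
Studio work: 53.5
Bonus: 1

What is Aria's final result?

Oral exam (76) ≤ Lab reports (77), so Lab reports stays at 77.
Weighted total:
  Term project 44 × 0.09 = 3.96
  Lab reports 77 × 0.07 = 5.39
  Oral exam 76 × 0.49 = 37.24
  Midterm exam 92 × 0.12 = 11.04
  Studio work 53.5 × 0.23 = 12.305
Sum = 69.935
Bonus: 69.935 + 1 = 70.935
70.935 is ≥ 69 and < 90 → Proficient

Proficient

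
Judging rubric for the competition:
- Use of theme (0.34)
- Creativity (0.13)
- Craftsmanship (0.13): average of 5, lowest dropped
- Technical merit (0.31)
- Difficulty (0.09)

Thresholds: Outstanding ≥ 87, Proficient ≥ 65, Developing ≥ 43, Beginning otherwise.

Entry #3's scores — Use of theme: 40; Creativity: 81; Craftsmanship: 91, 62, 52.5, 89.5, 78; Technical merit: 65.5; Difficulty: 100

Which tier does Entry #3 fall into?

Developing

Craftsmanship: drop 52.5 → average of remaining 4 = 320.5/4 = 80.125
Weighted total:
  Use of theme 40 × 0.34 = 13.6
  Creativity 81 × 0.13 = 10.53
  Craftsmanship 80.125 × 0.13 = 10.41625
  Technical merit 65.5 × 0.31 = 20.305
  Difficulty 100 × 0.09 = 9
Sum = 63.85125
63.85125 is ≥ 43 and < 65 → Developing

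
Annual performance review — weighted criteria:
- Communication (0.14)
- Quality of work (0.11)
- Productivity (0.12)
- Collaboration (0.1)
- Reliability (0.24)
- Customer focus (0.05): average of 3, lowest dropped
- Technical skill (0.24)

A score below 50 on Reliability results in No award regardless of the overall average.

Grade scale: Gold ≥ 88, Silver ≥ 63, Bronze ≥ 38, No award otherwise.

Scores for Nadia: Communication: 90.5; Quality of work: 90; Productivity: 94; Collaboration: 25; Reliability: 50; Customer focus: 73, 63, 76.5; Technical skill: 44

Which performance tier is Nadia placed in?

Bronze

Customer focus: drop 63 → average of remaining 2 = 149.5/2 = 74.75
Reliability score 50 ≥ 50: minimum met.
Weighted total:
  Communication 90.5 × 0.14 = 12.67
  Quality of work 90 × 0.11 = 9.9
  Productivity 94 × 0.12 = 11.28
  Collaboration 25 × 0.1 = 2.5
  Reliability 50 × 0.24 = 12
  Customer focus 74.75 × 0.05 = 3.7375
  Technical skill 44 × 0.24 = 10.56
Sum = 62.6475
62.6475 is ≥ 38 and < 63 → Bronze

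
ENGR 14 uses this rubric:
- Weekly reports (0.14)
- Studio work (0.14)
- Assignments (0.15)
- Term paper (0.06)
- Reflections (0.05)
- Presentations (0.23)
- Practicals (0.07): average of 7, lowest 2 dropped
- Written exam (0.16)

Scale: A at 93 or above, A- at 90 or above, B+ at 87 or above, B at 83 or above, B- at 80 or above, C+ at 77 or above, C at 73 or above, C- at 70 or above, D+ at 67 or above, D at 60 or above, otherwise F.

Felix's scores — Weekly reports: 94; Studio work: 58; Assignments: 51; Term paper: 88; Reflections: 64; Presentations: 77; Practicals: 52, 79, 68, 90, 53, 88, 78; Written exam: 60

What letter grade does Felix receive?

Practicals: drop 52, 53 → average of remaining 5 = 403/5 = 80.6
Weighted total:
  Weekly reports 94 × 0.14 = 13.16
  Studio work 58 × 0.14 = 8.12
  Assignments 51 × 0.15 = 7.65
  Term paper 88 × 0.06 = 5.28
  Reflections 64 × 0.05 = 3.2
  Presentations 77 × 0.23 = 17.71
  Practicals 80.6 × 0.07 = 5.642
  Written exam 60 × 0.16 = 9.6
Sum = 70.362
70.362 is ≥ 70 and < 73 → C-

C-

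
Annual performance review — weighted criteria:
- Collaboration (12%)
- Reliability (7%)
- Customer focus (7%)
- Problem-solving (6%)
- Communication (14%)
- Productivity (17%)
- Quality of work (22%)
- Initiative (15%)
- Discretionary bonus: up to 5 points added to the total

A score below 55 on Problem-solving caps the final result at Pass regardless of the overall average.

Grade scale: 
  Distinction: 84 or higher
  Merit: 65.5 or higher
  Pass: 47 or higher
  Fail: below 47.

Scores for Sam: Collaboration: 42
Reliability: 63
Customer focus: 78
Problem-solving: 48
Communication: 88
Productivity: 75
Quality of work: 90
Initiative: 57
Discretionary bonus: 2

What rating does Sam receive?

Problem-solving score 48 < 55: minimum not met.
Weighted total:
  Collaboration 42 × 0.12 = 5.04
  Reliability 63 × 0.07 = 4.41
  Customer focus 78 × 0.07 = 5.46
  Problem-solving 48 × 0.06 = 2.88
  Communication 88 × 0.14 = 12.32
  Productivity 75 × 0.17 = 12.75
  Quality of work 90 × 0.22 = 19.8
  Initiative 57 × 0.15 = 8.55
Sum = 71.21
Discretionary bonus: 71.21 + 2 = 73.21
73.21 would be Merit; cap at Pass applies → Pass.

Pass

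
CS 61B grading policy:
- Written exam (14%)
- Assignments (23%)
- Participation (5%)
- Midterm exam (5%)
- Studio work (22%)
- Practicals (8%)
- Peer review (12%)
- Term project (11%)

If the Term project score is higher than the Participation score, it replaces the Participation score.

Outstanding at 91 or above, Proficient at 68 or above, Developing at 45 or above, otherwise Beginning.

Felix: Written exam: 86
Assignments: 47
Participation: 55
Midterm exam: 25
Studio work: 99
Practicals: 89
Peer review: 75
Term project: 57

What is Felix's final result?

Term project (57) > Participation (55), so Participation counts as 57.
Weighted total:
  Written exam 86 × 0.14 = 12.04
  Assignments 47 × 0.23 = 10.81
  Participation 57 × 0.05 = 2.85
  Midterm exam 25 × 0.05 = 1.25
  Studio work 99 × 0.22 = 21.78
  Practicals 89 × 0.08 = 7.12
  Peer review 75 × 0.12 = 9
  Term project 57 × 0.11 = 6.27
Sum = 71.12
71.12 is ≥ 68 and < 91 → Proficient

Proficient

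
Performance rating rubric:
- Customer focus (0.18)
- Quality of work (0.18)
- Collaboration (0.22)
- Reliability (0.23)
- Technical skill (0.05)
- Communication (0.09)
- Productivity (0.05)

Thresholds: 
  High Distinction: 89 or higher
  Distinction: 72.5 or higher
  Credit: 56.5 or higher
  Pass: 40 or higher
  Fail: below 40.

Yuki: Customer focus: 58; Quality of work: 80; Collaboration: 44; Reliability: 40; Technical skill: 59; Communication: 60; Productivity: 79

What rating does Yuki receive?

Pass

Weighted total:
  Customer focus 58 × 0.18 = 10.44
  Quality of work 80 × 0.18 = 14.4
  Collaboration 44 × 0.22 = 9.68
  Reliability 40 × 0.23 = 9.2
  Technical skill 59 × 0.05 = 2.95
  Communication 60 × 0.09 = 5.4
  Productivity 79 × 0.05 = 3.95
Sum = 56.02
56.02 is ≥ 40 and < 56.5 → Pass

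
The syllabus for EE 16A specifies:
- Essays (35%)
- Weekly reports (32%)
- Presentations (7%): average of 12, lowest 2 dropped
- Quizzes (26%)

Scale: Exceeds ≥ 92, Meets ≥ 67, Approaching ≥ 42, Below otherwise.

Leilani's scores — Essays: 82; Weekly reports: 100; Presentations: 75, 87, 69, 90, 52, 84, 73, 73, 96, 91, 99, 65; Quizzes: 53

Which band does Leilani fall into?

Presentations: drop 52, 65 → average of remaining 10 = 837/10 = 83.7
Weighted total:
  Essays 82 × 0.35 = 28.7
  Weekly reports 100 × 0.32 = 32
  Presentations 83.7 × 0.07 = 5.859
  Quizzes 53 × 0.26 = 13.78
Sum = 80.339
80.339 is ≥ 67 and < 92 → Meets

Meets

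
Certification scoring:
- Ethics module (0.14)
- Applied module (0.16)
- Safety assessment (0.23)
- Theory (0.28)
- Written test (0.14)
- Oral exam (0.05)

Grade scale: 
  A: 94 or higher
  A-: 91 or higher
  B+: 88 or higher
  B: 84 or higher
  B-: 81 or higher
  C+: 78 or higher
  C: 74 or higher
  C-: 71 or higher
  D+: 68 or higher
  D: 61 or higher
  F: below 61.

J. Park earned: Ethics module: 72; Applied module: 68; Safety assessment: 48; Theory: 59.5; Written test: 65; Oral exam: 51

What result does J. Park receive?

F

Weighted total:
  Ethics module 72 × 0.14 = 10.08
  Applied module 68 × 0.16 = 10.88
  Safety assessment 48 × 0.23 = 11.04
  Theory 59.5 × 0.28 = 16.66
  Written test 65 × 0.14 = 9.1
  Oral exam 51 × 0.05 = 2.55
Sum = 60.31
60.31 < 61 → F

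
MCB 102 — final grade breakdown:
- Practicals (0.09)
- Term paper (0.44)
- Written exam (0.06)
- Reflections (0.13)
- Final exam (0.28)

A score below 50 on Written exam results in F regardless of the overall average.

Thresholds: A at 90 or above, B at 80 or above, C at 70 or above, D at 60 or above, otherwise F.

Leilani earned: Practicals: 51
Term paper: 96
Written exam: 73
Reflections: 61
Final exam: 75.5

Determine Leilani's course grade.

B

Written exam score 73 ≥ 50: minimum met.
Weighted total:
  Practicals 51 × 0.09 = 4.59
  Term paper 96 × 0.44 = 42.24
  Written exam 73 × 0.06 = 4.38
  Reflections 61 × 0.13 = 7.93
  Final exam 75.5 × 0.28 = 21.14
Sum = 80.28
80.28 is ≥ 80 and < 90 → B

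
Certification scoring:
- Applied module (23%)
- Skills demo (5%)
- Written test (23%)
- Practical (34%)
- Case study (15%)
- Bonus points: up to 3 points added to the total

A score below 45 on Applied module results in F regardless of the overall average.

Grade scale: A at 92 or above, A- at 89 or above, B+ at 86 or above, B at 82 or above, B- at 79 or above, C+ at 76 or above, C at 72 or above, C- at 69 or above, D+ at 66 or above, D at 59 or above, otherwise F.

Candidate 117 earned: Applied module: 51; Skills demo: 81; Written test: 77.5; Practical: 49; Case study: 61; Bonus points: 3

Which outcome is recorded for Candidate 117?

D

Applied module score 51 ≥ 45: minimum met.
Weighted total:
  Applied module 51 × 0.23 = 11.73
  Skills demo 81 × 0.05 = 4.05
  Written test 77.5 × 0.23 = 17.825
  Practical 49 × 0.34 = 16.66
  Case study 61 × 0.15 = 9.15
Sum = 59.415
Bonus points: 59.415 + 3 = 62.415
62.415 is ≥ 59 and < 66 → D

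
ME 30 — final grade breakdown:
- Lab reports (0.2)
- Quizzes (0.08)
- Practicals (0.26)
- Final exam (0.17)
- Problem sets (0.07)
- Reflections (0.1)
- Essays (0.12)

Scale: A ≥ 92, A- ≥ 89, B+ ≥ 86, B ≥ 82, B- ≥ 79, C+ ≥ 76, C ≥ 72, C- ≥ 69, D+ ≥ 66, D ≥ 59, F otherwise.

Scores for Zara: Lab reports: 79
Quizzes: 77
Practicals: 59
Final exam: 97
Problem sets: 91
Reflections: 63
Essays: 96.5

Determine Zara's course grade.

C+

Weighted total:
  Lab reports 79 × 0.2 = 15.8
  Quizzes 77 × 0.08 = 6.16
  Practicals 59 × 0.26 = 15.34
  Final exam 97 × 0.17 = 16.49
  Problem sets 91 × 0.07 = 6.37
  Reflections 63 × 0.1 = 6.3
  Essays 96.5 × 0.12 = 11.58
Sum = 78.04
78.04 is ≥ 76 and < 79 → C+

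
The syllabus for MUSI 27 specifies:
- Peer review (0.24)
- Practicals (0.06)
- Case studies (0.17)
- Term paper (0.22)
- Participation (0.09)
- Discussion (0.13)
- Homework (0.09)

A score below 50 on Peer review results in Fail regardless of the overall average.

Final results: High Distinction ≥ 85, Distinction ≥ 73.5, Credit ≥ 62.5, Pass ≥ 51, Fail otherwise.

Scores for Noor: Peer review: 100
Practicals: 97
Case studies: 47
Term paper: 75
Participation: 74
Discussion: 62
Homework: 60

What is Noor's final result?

Distinction

Peer review score 100 ≥ 50: minimum met.
Weighted total:
  Peer review 100 × 0.24 = 24
  Practicals 97 × 0.06 = 5.82
  Case studies 47 × 0.17 = 7.99
  Term paper 75 × 0.22 = 16.5
  Participation 74 × 0.09 = 6.66
  Discussion 62 × 0.13 = 8.06
  Homework 60 × 0.09 = 5.4
Sum = 74.43
74.43 is ≥ 73.5 and < 85 → Distinction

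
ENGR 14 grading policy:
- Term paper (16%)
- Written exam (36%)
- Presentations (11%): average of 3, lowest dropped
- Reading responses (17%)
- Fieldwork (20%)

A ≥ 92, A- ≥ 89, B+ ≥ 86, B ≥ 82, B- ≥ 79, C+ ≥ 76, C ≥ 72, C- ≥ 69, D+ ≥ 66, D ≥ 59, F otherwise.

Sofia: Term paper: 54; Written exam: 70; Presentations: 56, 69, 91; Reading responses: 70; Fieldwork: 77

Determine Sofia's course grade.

C-

Presentations: drop 56 → average of remaining 2 = 160/2 = 80
Weighted total:
  Term paper 54 × 0.16 = 8.64
  Written exam 70 × 0.36 = 25.2
  Presentations 80 × 0.11 = 8.8
  Reading responses 70 × 0.17 = 11.9
  Fieldwork 77 × 0.2 = 15.4
Sum = 69.94
69.94 is ≥ 69 and < 72 → C-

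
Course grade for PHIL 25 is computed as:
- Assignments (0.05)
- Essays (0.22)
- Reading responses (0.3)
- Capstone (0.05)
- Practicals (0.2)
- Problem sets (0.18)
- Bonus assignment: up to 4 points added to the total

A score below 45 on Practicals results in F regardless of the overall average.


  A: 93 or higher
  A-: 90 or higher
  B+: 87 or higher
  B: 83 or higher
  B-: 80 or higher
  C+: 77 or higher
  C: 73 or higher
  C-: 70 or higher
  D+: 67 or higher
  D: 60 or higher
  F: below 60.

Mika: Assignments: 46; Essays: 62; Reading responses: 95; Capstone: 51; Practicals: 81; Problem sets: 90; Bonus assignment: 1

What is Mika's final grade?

Practicals score 81 ≥ 45: minimum met.
Weighted total:
  Assignments 46 × 0.05 = 2.3
  Essays 62 × 0.22 = 13.64
  Reading responses 95 × 0.3 = 28.5
  Capstone 51 × 0.05 = 2.55
  Practicals 81 × 0.2 = 16.2
  Problem sets 90 × 0.18 = 16.2
Sum = 79.39
Bonus assignment: 79.39 + 1 = 80.39
80.39 is ≥ 80 and < 83 → B-

B-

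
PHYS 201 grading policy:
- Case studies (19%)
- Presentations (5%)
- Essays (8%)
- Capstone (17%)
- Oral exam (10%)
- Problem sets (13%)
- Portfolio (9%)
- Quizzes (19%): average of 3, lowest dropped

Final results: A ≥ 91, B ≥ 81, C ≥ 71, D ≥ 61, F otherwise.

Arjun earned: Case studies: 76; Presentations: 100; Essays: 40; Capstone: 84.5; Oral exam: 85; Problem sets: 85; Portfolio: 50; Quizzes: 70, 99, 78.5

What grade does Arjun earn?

Quizzes: drop 70 → average of remaining 2 = 177.5/2 = 88.75
Weighted total:
  Case studies 76 × 0.19 = 14.44
  Presentations 100 × 0.05 = 5
  Essays 40 × 0.08 = 3.2
  Capstone 84.5 × 0.17 = 14.365
  Oral exam 85 × 0.1 = 8.5
  Problem sets 85 × 0.13 = 11.05
  Portfolio 50 × 0.09 = 4.5
  Quizzes 88.75 × 0.19 = 16.8625
Sum = 77.9175
77.9175 is ≥ 71 and < 81 → C

C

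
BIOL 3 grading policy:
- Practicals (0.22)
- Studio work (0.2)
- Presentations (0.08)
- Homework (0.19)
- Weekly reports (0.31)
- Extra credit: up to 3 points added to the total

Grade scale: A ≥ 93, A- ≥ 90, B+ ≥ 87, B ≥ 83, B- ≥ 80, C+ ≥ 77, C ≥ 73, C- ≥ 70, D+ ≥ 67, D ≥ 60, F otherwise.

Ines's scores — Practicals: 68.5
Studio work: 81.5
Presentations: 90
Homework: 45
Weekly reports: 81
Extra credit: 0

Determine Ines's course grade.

C-

Weighted total:
  Practicals 68.5 × 0.22 = 15.07
  Studio work 81.5 × 0.2 = 16.3
  Presentations 90 × 0.08 = 7.2
  Homework 45 × 0.19 = 8.55
  Weekly reports 81 × 0.31 = 25.11
Sum = 72.23
Extra credit: 72.23 + 0 = 72.23
72.23 is ≥ 70 and < 73 → C-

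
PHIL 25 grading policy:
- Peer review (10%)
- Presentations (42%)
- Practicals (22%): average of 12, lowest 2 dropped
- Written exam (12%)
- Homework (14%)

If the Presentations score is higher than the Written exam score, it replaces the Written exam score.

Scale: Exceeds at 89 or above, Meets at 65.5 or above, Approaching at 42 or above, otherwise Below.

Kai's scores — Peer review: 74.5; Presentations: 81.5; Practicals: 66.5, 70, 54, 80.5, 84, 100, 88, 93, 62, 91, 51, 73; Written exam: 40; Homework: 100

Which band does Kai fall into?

Practicals: drop 51, 54 → average of remaining 10 = 808/10 = 80.8
Presentations (81.5) > Written exam (40), so Written exam counts as 81.5.
Weighted total:
  Peer review 74.5 × 0.1 = 7.45
  Presentations 81.5 × 0.42 = 34.23
  Practicals 80.8 × 0.22 = 17.776
  Written exam 81.5 × 0.12 = 9.78
  Homework 100 × 0.14 = 14
Sum = 83.236
83.236 is ≥ 65.5 and < 89 → Meets

Meets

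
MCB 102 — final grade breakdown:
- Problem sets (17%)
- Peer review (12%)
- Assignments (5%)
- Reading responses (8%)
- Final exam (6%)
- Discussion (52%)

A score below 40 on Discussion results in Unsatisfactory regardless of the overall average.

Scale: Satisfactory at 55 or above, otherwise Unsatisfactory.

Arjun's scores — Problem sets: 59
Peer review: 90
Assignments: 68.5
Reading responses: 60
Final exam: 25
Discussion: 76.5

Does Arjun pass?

Satisfactory

Discussion score 76.5 ≥ 40: minimum met.
Weighted total:
  Problem sets 59 × 0.17 = 10.03
  Peer review 90 × 0.12 = 10.8
  Assignments 68.5 × 0.05 = 3.425
  Reading responses 60 × 0.08 = 4.8
  Final exam 25 × 0.06 = 1.5
  Discussion 76.5 × 0.52 = 39.78
Sum = 70.335
70.335 ≥ 55 → Satisfactory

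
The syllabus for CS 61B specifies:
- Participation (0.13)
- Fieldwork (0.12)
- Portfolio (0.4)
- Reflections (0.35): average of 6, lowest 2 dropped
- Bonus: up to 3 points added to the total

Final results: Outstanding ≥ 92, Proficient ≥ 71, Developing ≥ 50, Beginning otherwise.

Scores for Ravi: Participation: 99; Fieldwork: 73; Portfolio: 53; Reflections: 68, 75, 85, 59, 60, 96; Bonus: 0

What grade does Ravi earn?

Reflections: drop 59, 60 → average of remaining 4 = 324/4 = 81
Weighted total:
  Participation 99 × 0.13 = 12.87
  Fieldwork 73 × 0.12 = 8.76
  Portfolio 53 × 0.4 = 21.2
  Reflections 81 × 0.35 = 28.35
Sum = 71.18
Bonus: 71.18 + 0 = 71.18
71.18 is ≥ 71 and < 92 → Proficient

Proficient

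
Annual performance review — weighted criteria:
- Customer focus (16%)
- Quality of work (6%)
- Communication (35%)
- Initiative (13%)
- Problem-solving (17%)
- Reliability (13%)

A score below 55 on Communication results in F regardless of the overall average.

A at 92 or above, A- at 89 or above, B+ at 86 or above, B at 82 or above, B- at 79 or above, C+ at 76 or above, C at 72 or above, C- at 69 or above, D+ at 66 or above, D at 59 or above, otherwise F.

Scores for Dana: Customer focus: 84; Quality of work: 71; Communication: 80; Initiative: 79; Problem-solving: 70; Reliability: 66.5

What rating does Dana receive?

C+

Communication score 80 ≥ 55: minimum met.
Weighted total:
  Customer focus 84 × 0.16 = 13.44
  Quality of work 71 × 0.06 = 4.26
  Communication 80 × 0.35 = 28
  Initiative 79 × 0.13 = 10.27
  Problem-solving 70 × 0.17 = 11.9
  Reliability 66.5 × 0.13 = 8.645
Sum = 76.515
76.515 is ≥ 76 and < 79 → C+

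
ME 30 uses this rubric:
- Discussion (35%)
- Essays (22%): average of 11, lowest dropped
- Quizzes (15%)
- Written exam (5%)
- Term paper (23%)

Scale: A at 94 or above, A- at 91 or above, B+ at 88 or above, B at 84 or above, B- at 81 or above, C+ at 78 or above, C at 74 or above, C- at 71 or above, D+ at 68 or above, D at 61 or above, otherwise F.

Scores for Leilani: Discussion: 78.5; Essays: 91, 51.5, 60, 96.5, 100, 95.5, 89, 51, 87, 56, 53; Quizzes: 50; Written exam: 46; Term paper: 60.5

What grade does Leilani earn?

Essays: drop 51 → average of remaining 10 = 779.5/10 = 77.95
Weighted total:
  Discussion 78.5 × 0.35 = 27.475
  Essays 77.95 × 0.22 = 17.149
  Quizzes 50 × 0.15 = 7.5
  Written exam 46 × 0.05 = 2.3
  Term paper 60.5 × 0.23 = 13.915
Sum = 68.339
68.339 is ≥ 68 and < 71 → D+

D+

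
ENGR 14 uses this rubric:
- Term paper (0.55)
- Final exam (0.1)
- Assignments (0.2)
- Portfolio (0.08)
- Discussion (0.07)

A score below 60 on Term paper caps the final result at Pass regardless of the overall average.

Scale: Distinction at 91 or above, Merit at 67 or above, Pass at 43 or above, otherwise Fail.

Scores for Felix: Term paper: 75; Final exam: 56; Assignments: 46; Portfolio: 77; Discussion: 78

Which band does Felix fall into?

Merit

Term paper score 75 ≥ 60: minimum met.
Weighted total:
  Term paper 75 × 0.55 = 41.25
  Final exam 56 × 0.1 = 5.6
  Assignments 46 × 0.2 = 9.2
  Portfolio 77 × 0.08 = 6.16
  Discussion 78 × 0.07 = 5.46
Sum = 67.67
67.67 is ≥ 67 and < 91 → Merit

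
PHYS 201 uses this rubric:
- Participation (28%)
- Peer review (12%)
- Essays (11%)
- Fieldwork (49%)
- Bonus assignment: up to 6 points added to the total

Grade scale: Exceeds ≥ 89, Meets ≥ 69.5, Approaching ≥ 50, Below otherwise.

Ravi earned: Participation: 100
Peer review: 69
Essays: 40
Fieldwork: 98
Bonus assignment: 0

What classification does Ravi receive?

Meets

Weighted total:
  Participation 100 × 0.28 = 28
  Peer review 69 × 0.12 = 8.28
  Essays 40 × 0.11 = 4.4
  Fieldwork 98 × 0.49 = 48.02
Sum = 88.7
Bonus assignment: 88.7 + 0 = 88.7
88.7 is ≥ 69.5 and < 89 → Meets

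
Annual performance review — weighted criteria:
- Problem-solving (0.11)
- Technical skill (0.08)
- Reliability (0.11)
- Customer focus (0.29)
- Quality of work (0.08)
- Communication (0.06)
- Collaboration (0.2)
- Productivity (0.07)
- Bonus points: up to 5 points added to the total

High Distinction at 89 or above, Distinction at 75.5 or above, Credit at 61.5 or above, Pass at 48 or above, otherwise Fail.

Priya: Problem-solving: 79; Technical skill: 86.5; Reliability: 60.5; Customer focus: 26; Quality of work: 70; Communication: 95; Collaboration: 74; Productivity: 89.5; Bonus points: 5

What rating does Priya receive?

Credit

Weighted total:
  Problem-solving 79 × 0.11 = 8.69
  Technical skill 86.5 × 0.08 = 6.92
  Reliability 60.5 × 0.11 = 6.655
  Customer focus 26 × 0.29 = 7.54
  Quality of work 70 × 0.08 = 5.6
  Communication 95 × 0.06 = 5.7
  Collaboration 74 × 0.2 = 14.8
  Productivity 89.5 × 0.07 = 6.265
Sum = 62.17
Bonus points: 62.17 + 5 = 67.17
67.17 is ≥ 61.5 and < 75.5 → Credit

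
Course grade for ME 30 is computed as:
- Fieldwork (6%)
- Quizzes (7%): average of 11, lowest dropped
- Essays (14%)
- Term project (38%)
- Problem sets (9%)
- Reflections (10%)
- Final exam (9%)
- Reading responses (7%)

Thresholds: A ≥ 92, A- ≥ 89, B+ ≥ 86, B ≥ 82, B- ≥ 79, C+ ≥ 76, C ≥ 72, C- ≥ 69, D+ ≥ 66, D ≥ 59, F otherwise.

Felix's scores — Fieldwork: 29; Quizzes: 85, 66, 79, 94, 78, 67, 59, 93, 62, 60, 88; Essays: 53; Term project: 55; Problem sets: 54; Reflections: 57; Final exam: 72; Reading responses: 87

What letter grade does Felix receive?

Quizzes: drop 59 → average of remaining 10 = 772/10 = 77.2
Weighted total:
  Fieldwork 29 × 0.06 = 1.74
  Quizzes 77.2 × 0.07 = 5.404
  Essays 53 × 0.14 = 7.42
  Term project 55 × 0.38 = 20.9
  Problem sets 54 × 0.09 = 4.86
  Reflections 57 × 0.1 = 5.7
  Final exam 72 × 0.09 = 6.48
  Reading responses 87 × 0.07 = 6.09
Sum = 58.594
58.594 < 59 → F

F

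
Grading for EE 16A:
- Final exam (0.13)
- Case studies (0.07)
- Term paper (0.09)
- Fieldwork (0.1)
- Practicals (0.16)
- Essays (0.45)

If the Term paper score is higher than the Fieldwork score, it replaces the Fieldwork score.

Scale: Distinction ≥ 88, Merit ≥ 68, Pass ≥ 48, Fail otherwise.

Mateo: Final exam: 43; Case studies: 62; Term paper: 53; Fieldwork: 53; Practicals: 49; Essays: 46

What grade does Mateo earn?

Pass

Term paper (53) ≤ Fieldwork (53), so Fieldwork stays at 53.
Weighted total:
  Final exam 43 × 0.13 = 5.59
  Case studies 62 × 0.07 = 4.34
  Term paper 53 × 0.09 = 4.77
  Fieldwork 53 × 0.1 = 5.3
  Practicals 49 × 0.16 = 7.84
  Essays 46 × 0.45 = 20.7
Sum = 48.54
48.54 is ≥ 48 and < 68 → Pass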